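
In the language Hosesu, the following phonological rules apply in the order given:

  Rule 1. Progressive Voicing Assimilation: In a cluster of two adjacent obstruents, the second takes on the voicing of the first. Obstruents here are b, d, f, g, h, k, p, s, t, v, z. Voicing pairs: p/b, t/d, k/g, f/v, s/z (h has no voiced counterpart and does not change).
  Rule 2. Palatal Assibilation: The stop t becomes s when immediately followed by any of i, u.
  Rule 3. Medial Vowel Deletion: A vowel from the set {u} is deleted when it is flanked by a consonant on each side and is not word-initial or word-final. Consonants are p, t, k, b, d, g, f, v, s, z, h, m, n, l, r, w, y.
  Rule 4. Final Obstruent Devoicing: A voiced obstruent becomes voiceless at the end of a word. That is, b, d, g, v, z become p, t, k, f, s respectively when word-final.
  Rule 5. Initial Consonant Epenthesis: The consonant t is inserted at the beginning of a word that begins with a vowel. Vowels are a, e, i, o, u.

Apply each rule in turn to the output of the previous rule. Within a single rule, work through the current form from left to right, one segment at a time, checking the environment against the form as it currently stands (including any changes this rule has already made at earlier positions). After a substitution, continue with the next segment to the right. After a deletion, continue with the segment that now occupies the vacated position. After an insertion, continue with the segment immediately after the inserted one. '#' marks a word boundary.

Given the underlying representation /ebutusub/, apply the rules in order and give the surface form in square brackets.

Rule 1 Progressive Voicing Assimilation: no change — [ebutusub]
Rule 2 Palatal Assibilation: [ebutusub] → [ebususub]
Rule 3 Medial Vowel Deletion: [ebususub] → [ebssb]
Rule 4 Final Obstruent Devoicing: [ebssb] → [ebssp]
Rule 5 Initial Consonant Epenthesis: [ebssp] → [tebssp]

[tebssp]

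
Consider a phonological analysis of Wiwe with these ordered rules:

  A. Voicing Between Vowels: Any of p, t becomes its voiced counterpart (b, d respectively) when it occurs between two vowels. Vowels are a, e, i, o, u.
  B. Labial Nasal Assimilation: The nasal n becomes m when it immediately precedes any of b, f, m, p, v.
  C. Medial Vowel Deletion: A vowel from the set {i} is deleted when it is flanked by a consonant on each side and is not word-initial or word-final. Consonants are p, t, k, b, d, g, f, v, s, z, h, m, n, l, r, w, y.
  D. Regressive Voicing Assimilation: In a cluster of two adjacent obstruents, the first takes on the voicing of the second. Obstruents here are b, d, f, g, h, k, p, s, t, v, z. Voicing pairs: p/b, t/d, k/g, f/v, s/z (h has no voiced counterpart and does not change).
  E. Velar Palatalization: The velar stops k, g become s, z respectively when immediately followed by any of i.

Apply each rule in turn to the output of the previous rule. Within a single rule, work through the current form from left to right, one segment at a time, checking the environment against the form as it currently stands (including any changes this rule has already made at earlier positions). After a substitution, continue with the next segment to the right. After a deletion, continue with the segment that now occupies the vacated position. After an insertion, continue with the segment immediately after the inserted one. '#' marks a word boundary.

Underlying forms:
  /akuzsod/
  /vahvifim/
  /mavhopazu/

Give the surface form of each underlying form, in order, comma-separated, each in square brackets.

[akussod], [vahffm], [mafhobazu]

/akuzsod/:
  A Voicing Between Vowels: no change — [akuzsod]
  B Labial Nasal Assimilation: no change — [akuzsod]
  C Medial Vowel Deletion: no change — [akuzsod]
  D Regressive Voicing Assimilation: [akuzsod] → [akussod]
  E Velar Palatalization: no change — [akussod]
/vahvifim/:
  A Voicing Between Vowels: no change — [vahvifim]
  B Labial Nasal Assimilation: no change — [vahvifim]
  C Medial Vowel Deletion: [vahvifim] → [vahvfm]
  D Regressive Voicing Assimilation: [vahvfm] → [vahffm]
  E Velar Palatalization: no change — [vahffm]
/mavhopazu/:
  A Voicing Between Vowels: [mavhopazu] → [mavhobazu]
  B Labial Nasal Assimilation: no change — [mavhobazu]
  C Medial Vowel Deletion: no change — [mavhobazu]
  D Regressive Voicing Assimilation: [mavhobazu] → [mafhobazu]
  E Velar Palatalization: no change — [mafhobazu]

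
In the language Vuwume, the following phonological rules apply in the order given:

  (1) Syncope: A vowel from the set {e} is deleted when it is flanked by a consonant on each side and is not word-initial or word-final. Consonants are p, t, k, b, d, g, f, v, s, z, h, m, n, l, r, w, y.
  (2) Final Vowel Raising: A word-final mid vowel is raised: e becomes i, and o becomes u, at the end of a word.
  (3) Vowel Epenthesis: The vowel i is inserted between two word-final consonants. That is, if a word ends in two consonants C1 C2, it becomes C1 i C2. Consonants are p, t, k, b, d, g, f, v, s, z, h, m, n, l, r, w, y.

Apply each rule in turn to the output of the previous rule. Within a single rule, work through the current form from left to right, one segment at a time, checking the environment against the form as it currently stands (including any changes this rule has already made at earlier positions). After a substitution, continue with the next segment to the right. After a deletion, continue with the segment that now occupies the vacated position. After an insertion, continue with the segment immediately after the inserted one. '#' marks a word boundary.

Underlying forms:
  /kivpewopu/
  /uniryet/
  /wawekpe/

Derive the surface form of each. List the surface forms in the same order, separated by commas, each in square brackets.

[kivpwopu], [uniryit], [wawkpi]

/kivpewopu/:
  (1) Syncope: [kivpewopu] → [kivpwopu]
  (2) Final Vowel Raising: no change — [kivpwopu]
  (3) Vowel Epenthesis: no change — [kivpwopu]
/uniryet/:
  (1) Syncope: [uniryet] → [uniryt]
  (2) Final Vowel Raising: no change — [uniryt]
  (3) Vowel Epenthesis: [uniryt] → [uniryit]
/wawekpe/:
  (1) Syncope: [wawekpe] → [wawkpe]
  (2) Final Vowel Raising: [wawkpe] → [wawkpi]
  (3) Vowel Epenthesis: no change — [wawkpi]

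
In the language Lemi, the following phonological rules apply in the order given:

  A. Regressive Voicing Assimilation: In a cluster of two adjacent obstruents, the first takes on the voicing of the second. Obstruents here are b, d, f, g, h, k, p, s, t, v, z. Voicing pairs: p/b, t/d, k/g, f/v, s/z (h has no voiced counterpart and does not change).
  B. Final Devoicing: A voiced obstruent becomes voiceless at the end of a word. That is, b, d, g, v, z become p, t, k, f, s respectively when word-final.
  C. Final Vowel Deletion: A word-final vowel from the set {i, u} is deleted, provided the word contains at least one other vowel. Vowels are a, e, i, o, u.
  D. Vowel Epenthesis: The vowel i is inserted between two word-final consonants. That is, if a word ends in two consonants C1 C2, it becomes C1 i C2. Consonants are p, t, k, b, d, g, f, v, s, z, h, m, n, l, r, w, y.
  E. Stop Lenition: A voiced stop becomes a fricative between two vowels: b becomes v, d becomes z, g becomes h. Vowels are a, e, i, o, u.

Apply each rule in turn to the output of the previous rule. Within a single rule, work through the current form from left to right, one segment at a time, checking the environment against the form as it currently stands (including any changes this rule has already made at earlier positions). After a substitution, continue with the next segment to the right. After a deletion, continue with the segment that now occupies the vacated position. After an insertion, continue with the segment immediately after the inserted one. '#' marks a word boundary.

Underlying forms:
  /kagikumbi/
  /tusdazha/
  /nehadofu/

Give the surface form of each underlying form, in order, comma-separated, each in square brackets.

[kahikumib], [tuzdasha], [nehazof]

/kagikumbi/:
  A Regressive Voicing Assimilation: no change — [kagikumbi]
  B Final Devoicing: no change — [kagikumbi]
  C Final Vowel Deletion: [kagikumbi] → [kagikumb]
  D Vowel Epenthesis: [kagikumb] → [kagikumib]
  E Stop Lenition: [kagikumib] → [kahikumib]
/tusdazha/:
  A Regressive Voicing Assimilation: [tusdazha] → [tuzdasha]
  B Final Devoicing: no change — [tuzdasha]
  C Final Vowel Deletion: no change — [tuzdasha]
  D Vowel Epenthesis: no change — [tuzdasha]
  E Stop Lenition: no change — [tuzdasha]
/nehadofu/:
  A Regressive Voicing Assimilation: no change — [nehadofu]
  B Final Devoicing: no change — [nehadofu]
  C Final Vowel Deletion: [nehadofu] → [nehadof]
  D Vowel Epenthesis: no change — [nehadof]
  E Stop Lenition: [nehadof] → [nehazof]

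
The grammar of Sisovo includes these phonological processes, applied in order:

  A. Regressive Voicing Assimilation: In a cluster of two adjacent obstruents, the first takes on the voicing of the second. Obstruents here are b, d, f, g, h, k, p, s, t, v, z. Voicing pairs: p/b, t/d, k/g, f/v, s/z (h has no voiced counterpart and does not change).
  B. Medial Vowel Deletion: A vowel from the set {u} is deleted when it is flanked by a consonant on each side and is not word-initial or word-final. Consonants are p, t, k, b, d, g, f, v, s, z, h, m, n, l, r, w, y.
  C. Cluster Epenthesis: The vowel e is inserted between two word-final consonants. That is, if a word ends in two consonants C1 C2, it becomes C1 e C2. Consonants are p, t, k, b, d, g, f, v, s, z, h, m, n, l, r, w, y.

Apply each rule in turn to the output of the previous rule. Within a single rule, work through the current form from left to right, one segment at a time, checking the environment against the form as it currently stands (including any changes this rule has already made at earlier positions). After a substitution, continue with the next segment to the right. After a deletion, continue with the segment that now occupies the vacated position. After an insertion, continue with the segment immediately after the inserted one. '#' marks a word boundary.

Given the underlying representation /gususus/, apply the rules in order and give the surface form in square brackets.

A Regressive Voicing Assimilation: no change — [gususus]
B Medial Vowel Deletion: [gususus] → [gsss]
C Cluster Epenthesis: [gsss] → [gsses]

[gsses]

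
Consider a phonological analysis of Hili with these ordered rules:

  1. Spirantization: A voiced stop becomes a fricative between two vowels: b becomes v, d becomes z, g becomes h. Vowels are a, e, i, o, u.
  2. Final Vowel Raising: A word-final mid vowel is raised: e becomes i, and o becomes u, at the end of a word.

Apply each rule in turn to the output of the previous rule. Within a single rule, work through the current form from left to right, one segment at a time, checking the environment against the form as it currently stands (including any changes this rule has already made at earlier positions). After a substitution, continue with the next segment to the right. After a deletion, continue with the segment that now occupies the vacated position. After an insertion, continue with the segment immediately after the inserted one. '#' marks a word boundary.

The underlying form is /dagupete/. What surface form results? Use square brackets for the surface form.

1 Spirantization: [dagupete] → [dahupete]
2 Final Vowel Raising: [dahupete] → [dahupeti]

[dahupeti]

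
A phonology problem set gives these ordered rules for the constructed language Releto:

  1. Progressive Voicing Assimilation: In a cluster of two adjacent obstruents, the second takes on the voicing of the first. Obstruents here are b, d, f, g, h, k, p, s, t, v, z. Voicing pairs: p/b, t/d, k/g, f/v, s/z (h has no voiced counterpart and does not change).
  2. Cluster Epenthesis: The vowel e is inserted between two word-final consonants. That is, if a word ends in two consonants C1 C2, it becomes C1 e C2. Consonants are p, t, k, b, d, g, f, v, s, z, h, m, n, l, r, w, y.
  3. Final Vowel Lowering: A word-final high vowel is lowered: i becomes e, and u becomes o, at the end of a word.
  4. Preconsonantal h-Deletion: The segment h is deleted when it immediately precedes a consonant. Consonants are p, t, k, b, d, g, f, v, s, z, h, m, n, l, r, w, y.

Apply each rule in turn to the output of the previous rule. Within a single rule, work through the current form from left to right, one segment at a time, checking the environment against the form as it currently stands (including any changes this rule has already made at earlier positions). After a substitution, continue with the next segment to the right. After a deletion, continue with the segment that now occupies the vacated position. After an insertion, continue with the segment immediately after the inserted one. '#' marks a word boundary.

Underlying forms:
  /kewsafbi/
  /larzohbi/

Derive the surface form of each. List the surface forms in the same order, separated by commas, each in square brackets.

/kewsafbi/:
  1 Progressive Voicing Assimilation: [kewsafbi] → [kewsafpi]
  2 Cluster Epenthesis: no change — [kewsafpi]
  3 Final Vowel Lowering: [kewsafpi] → [kewsafpe]
  4 Preconsonantal h-Deletion: no change — [kewsafpe]
/larzohbi/:
  1 Progressive Voicing Assimilation: [larzohbi] → [larzohpi]
  2 Cluster Epenthesis: no change — [larzohpi]
  3 Final Vowel Lowering: [larzohpi] → [larzohpe]
  4 Preconsonantal h-Deletion: [larzohpe] → [larzope]

[kewsafpe], [larzope]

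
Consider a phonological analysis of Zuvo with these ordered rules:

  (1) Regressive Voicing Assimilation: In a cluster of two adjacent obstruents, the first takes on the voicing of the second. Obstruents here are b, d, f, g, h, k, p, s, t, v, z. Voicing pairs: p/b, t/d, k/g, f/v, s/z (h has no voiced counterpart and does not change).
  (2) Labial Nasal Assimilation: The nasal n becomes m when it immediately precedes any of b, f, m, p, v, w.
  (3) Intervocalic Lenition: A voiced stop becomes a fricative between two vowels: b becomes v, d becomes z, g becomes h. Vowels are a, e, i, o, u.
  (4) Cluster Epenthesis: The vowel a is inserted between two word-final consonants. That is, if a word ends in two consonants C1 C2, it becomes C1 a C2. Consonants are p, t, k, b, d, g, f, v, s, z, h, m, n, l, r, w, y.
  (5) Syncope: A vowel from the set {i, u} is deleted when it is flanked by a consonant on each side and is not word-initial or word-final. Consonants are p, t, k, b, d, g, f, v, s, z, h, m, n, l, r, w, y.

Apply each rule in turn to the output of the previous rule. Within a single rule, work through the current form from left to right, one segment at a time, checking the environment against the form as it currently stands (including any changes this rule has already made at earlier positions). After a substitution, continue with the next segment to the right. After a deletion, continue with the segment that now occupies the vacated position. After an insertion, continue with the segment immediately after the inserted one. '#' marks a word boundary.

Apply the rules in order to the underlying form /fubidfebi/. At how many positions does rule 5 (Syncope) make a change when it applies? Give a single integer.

(1) Regressive Voicing Assimilation: [fubidfebi] → [fubitfebi]
(2) Labial Nasal Assimilation: no change — [fubitfebi]
(3) Intervocalic Lenition: [fubitfebi] → [fuvitfevi]
(4) Cluster Epenthesis: no change — [fuvitfevi]
(5) Syncope: [fuvitfevi] → [fvtfevi]
Rule 5 changed 2 position(s).

2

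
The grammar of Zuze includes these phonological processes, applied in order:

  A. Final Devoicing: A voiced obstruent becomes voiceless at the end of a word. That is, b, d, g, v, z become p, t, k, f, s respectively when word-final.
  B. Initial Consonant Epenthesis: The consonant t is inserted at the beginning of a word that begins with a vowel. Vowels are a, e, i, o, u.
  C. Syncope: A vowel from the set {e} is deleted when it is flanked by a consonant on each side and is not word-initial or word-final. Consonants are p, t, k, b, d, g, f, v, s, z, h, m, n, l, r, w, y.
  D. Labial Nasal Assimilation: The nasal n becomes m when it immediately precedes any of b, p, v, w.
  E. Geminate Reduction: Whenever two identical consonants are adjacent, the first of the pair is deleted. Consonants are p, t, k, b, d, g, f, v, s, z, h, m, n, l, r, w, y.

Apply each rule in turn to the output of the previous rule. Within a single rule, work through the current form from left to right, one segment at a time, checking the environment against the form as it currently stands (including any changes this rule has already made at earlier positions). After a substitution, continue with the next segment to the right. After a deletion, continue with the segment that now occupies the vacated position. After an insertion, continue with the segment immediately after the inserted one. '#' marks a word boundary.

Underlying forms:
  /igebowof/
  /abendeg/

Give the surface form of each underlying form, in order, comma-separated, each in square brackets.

[tigbowof], [tabndk]

/igebowof/:
  A Final Devoicing: no change — [igebowof]
  B Initial Consonant Epenthesis: [igebowof] → [tigebowof]
  C Syncope: [tigebowof] → [tigbowof]
  D Labial Nasal Assimilation: no change — [tigbowof]
  E Geminate Reduction: no change — [tigbowof]
/abendeg/:
  A Final Devoicing: [abendeg] → [abendek]
  B Initial Consonant Epenthesis: [abendek] → [tabendek]
  C Syncope: [tabendek] → [tabndk]
  D Labial Nasal Assimilation: no change — [tabndk]
  E Geminate Reduction: no change — [tabndk]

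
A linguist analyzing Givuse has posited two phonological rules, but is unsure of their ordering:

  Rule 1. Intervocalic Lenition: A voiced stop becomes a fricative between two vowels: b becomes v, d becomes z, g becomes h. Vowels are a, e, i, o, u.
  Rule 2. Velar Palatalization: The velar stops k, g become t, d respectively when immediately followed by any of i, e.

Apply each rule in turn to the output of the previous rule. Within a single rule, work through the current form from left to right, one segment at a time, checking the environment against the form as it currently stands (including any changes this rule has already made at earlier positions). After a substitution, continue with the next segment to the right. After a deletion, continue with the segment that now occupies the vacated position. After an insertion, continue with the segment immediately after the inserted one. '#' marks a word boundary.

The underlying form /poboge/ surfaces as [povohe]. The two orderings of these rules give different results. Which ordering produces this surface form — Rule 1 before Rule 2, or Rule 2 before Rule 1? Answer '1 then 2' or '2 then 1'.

1 then 2

Order 1 then 2:
  1 Intervocalic Lenition: [poboge] → [povohe]
  2 Velar Palatalization: no change — [povohe]
  result: [povohe]
Order 2 then 1:
  2 Velar Palatalization: [poboge] → [pobode]
  1 Intervocalic Lenition: [pobode] → [povoze]
  result: [povoze]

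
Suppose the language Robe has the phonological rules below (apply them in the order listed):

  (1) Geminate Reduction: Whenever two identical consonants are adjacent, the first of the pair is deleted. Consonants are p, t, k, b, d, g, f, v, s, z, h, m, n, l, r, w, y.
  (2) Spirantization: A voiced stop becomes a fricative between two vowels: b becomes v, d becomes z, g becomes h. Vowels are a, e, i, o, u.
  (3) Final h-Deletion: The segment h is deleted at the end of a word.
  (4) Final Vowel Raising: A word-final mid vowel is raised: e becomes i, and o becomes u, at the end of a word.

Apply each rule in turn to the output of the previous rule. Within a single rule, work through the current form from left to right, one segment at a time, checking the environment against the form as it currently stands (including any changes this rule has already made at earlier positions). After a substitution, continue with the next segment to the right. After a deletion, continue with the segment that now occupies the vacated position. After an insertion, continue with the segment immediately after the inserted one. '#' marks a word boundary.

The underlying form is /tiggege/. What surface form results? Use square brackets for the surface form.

[tihehi]

(1) Geminate Reduction: [tiggege] → [tigege]
(2) Spirantization: [tigege] → [tihehe]
(3) Final h-Deletion: no change — [tihehe]
(4) Final Vowel Raising: [tihehe] → [tihehi]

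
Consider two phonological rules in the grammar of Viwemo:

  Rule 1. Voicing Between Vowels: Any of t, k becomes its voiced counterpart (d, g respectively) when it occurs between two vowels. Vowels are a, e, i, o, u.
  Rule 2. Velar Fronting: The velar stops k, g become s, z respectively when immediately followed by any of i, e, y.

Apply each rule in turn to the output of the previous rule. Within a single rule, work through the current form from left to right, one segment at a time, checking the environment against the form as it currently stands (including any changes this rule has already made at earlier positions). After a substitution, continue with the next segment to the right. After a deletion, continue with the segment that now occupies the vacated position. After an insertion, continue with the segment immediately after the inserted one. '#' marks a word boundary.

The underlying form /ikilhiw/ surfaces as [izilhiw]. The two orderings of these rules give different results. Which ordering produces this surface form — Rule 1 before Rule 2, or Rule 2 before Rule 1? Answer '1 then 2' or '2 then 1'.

Order 1 then 2:
  1 Voicing Between Vowels: [ikilhiw] → [igilhiw]
  2 Velar Fronting: [igilhiw] → [izilhiw]
  result: [izilhiw]
Order 2 then 1:
  2 Velar Fronting: [ikilhiw] → [isilhiw]
  1 Voicing Between Vowels: no change — [isilhiw]
  result: [isilhiw]

1 then 2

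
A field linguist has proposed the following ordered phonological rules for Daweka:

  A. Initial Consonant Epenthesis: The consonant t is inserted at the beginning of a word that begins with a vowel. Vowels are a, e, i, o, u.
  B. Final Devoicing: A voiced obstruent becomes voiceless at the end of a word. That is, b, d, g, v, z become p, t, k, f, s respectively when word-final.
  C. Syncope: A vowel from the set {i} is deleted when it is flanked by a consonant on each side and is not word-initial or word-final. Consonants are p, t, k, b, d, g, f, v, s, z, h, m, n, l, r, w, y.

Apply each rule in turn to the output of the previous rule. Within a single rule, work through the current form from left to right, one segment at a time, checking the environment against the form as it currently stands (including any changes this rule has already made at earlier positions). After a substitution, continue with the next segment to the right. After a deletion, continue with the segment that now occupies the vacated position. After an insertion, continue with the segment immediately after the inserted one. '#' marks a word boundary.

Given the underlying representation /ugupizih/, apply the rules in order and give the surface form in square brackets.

[tugupzh]

A Initial Consonant Epenthesis: [ugupizih] → [tugupizih]
B Final Devoicing: no change — [tugupizih]
C Syncope: [tugupizih] → [tugupzh]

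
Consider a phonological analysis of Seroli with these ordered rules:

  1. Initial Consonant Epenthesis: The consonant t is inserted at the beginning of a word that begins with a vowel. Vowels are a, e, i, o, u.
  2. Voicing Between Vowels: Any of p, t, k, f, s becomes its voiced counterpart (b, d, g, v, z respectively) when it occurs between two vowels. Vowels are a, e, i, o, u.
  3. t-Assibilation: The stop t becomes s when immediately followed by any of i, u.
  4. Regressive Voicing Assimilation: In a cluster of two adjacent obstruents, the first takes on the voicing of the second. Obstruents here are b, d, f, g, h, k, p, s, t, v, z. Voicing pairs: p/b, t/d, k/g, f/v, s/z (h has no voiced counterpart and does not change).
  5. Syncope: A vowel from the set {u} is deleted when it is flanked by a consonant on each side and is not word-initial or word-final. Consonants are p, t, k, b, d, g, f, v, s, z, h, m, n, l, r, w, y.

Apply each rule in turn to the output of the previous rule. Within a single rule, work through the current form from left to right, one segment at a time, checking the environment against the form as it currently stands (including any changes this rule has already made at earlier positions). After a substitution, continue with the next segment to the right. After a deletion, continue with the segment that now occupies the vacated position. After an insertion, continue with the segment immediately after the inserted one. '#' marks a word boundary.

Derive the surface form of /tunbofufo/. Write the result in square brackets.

1 Initial Consonant Epenthesis: no change — [tunbofufo]
2 Voicing Between Vowels: [tunbofufo] → [tunbovuvo]
3 t-Assibilation: [tunbovuvo] → [sunbovuvo]
4 Regressive Voicing Assimilation: no change — [sunbovuvo]
5 Syncope: [sunbovuvo] → [snbovvo]

[snbovvo]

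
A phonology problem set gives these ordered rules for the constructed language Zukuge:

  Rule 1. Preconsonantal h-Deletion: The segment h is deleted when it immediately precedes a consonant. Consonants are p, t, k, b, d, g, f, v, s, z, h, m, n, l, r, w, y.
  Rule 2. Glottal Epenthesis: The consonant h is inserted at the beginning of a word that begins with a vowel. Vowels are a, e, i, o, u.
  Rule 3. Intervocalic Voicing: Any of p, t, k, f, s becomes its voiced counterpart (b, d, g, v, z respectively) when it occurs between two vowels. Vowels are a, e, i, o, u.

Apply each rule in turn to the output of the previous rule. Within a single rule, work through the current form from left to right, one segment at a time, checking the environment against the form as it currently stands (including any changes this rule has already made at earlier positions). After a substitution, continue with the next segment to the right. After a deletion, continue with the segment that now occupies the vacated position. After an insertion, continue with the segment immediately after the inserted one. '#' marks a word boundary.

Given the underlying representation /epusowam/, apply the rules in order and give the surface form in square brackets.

[hebuzowam]

Rule 1 Preconsonantal h-Deletion: no change — [epusowam]
Rule 2 Glottal Epenthesis: [epusowam] → [hepusowam]
Rule 3 Intervocalic Voicing: [hepusowam] → [hebuzowam]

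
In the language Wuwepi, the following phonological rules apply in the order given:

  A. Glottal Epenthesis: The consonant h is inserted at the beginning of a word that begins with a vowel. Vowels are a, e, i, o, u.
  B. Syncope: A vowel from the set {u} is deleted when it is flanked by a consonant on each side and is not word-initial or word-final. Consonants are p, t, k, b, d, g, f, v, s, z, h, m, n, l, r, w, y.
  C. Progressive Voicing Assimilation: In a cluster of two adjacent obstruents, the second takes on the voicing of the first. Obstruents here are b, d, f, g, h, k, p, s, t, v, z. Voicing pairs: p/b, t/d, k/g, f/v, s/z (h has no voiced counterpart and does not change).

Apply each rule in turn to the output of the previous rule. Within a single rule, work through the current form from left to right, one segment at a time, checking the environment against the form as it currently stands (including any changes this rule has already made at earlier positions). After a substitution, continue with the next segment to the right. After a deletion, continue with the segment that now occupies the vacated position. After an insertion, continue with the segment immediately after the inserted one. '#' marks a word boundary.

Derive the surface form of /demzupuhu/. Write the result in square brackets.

[demzbhu]

A Glottal Epenthesis: no change — [demzupuhu]
B Syncope: [demzupuhu] → [demzphu]
C Progressive Voicing Assimilation: [demzphu] → [demzbhu]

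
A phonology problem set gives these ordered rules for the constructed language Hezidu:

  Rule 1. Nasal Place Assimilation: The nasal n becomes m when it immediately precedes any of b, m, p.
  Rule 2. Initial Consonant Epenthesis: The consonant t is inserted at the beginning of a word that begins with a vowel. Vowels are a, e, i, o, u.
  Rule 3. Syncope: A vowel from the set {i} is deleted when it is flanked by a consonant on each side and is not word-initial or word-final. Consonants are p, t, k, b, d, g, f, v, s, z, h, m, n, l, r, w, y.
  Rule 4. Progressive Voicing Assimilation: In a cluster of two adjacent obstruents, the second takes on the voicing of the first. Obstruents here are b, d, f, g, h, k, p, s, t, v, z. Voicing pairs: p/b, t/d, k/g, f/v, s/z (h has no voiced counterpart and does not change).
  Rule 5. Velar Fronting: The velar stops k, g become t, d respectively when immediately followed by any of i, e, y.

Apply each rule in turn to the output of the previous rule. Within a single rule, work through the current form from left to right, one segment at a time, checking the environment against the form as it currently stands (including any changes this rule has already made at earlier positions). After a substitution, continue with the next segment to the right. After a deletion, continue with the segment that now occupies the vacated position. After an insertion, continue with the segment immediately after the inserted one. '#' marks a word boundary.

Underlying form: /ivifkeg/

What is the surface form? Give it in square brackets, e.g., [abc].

Rule 1 Nasal Place Assimilation: no change — [ivifkeg]
Rule 2 Initial Consonant Epenthesis: [ivifkeg] → [tivifkeg]
Rule 3 Syncope: [tivifkeg] → [tvfkeg]
Rule 4 Progressive Voicing Assimilation: [tvfkeg] → [tffkeg]
Rule 5 Velar Fronting: [tffkeg] → [tffteg]

[tffteg]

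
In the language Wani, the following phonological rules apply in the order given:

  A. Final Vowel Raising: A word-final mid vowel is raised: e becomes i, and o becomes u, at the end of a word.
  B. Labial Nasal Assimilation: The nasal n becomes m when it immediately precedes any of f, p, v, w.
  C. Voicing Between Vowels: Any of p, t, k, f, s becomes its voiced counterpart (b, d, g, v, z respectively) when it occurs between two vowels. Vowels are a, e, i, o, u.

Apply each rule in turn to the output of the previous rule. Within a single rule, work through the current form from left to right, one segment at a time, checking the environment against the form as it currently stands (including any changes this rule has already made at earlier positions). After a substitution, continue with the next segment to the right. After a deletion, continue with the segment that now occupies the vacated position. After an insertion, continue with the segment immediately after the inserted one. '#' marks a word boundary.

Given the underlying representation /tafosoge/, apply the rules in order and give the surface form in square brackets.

A Final Vowel Raising: [tafosoge] → [tafosogi]
B Labial Nasal Assimilation: no change — [tafosogi]
C Voicing Between Vowels: [tafosogi] → [tavozogi]

[tavozogi]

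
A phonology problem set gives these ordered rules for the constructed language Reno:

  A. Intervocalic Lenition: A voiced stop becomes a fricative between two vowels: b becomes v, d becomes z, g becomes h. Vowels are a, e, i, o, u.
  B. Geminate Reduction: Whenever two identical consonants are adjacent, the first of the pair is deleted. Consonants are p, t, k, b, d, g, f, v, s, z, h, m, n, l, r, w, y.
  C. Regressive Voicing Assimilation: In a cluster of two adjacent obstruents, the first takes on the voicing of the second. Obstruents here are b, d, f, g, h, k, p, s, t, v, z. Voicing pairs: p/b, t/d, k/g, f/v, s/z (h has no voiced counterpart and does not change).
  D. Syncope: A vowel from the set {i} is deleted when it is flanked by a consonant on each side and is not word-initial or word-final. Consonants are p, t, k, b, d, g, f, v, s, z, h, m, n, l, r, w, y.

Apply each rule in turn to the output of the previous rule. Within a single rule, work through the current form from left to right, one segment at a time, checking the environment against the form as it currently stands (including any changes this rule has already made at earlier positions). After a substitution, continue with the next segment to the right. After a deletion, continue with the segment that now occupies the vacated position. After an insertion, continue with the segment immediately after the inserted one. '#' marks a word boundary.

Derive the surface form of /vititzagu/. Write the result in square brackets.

A Intervocalic Lenition: [vititzagu] → [vititzahu]
B Geminate Reduction: no change — [vititzahu]
C Regressive Voicing Assimilation: [vititzahu] → [vitidzahu]
D Syncope: [vitidzahu] → [vtdzahu]

[vtdzahu]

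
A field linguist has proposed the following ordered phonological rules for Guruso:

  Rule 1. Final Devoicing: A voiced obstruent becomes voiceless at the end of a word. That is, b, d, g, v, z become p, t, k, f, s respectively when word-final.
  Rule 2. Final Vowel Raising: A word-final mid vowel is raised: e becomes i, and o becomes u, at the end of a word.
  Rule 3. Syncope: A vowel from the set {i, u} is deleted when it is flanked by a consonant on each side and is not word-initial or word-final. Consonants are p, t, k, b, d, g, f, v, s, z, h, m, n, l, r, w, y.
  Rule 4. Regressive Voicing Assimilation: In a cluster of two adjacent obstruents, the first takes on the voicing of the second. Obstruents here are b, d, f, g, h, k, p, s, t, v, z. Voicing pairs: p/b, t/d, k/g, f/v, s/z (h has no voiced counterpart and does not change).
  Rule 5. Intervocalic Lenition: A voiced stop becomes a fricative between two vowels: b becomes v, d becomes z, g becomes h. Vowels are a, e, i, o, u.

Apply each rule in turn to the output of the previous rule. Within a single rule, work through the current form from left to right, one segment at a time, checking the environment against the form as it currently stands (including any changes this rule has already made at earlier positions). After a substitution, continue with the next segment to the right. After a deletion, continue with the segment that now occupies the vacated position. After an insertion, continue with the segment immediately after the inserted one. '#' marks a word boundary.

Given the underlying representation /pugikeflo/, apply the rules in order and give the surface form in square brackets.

Rule 1 Final Devoicing: no change — [pugikeflo]
Rule 2 Final Vowel Raising: [pugikeflo] → [pugikeflu]
Rule 3 Syncope: [pugikeflu] → [pgkeflu]
Rule 4 Regressive Voicing Assimilation: [pgkeflu] → [bkkeflu]
Rule 5 Intervocalic Lenition: no change — [bkkeflu]

[bkkeflu]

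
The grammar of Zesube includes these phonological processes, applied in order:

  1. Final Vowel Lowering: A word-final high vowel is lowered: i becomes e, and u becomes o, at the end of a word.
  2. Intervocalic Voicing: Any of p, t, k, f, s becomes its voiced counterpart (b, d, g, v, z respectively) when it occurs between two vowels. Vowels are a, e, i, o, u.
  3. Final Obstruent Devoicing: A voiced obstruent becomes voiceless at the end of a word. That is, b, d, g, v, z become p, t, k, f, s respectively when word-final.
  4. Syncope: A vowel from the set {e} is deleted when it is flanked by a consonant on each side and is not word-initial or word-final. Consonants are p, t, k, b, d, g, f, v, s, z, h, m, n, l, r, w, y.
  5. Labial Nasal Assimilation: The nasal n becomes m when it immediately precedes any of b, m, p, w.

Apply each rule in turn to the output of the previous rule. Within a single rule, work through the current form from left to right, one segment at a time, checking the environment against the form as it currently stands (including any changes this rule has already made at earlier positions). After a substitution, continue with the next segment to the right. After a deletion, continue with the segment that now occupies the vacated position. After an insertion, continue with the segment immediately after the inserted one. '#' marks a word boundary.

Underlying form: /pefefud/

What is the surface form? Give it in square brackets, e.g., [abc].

[pvvut]

1 Final Vowel Lowering: no change — [pefefud]
2 Intervocalic Voicing: [pefefud] → [pevevud]
3 Final Obstruent Devoicing: [pevevud] → [pevevut]
4 Syncope: [pevevut] → [pvvut]
5 Labial Nasal Assimilation: no change — [pvvut]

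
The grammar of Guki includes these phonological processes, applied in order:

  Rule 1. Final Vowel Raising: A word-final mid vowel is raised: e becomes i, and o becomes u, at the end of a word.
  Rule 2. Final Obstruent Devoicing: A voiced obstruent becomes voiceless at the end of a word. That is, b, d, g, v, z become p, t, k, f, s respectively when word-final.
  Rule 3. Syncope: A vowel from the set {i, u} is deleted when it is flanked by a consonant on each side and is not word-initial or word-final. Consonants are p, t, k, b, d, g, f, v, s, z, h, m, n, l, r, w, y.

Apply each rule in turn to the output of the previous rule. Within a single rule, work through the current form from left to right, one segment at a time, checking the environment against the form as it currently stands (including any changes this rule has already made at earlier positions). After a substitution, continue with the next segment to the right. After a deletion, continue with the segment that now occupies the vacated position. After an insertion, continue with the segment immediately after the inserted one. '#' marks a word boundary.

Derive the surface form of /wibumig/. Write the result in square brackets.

Rule 1 Final Vowel Raising: no change — [wibumig]
Rule 2 Final Obstruent Devoicing: [wibumig] → [wibumik]
Rule 3 Syncope: [wibumik] → [wbmk]

[wbmk]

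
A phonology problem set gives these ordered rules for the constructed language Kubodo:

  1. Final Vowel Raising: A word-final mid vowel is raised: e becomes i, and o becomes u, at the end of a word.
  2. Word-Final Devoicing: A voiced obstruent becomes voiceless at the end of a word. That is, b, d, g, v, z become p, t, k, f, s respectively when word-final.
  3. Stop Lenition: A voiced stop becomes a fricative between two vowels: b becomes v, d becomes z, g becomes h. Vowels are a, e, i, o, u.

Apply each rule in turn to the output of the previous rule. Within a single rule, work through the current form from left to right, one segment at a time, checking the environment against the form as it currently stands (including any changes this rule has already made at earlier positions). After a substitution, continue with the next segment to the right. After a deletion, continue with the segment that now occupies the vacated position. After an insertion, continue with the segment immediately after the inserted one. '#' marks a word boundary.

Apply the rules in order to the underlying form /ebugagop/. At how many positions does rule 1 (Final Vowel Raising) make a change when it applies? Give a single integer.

1 Final Vowel Raising: no change — [ebugagop]
2 Word-Final Devoicing: no change — [ebugagop]
3 Stop Lenition: [ebugagop] → [evuhahop]
Rule 1 changed 0 position(s).

0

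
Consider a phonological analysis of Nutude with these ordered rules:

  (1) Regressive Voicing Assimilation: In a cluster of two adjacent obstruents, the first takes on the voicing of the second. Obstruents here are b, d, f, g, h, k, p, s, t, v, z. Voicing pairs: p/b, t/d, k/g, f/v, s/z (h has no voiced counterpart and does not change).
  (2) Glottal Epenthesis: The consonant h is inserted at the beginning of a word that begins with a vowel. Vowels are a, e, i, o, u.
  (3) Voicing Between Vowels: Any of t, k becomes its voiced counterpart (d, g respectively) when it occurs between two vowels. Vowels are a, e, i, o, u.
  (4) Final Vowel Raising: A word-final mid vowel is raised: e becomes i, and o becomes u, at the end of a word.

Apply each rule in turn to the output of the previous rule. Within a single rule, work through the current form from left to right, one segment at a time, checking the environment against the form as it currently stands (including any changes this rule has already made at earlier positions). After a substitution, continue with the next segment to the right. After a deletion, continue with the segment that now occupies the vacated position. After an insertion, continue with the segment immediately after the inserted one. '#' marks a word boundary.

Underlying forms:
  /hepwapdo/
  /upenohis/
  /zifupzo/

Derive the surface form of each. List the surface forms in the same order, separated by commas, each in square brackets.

/hepwapdo/:
  (1) Regressive Voicing Assimilation: [hepwapdo] → [hepwabdo]
  (2) Glottal Epenthesis: no change — [hepwabdo]
  (3) Voicing Between Vowels: no change — [hepwabdo]
  (4) Final Vowel Raising: [hepwabdo] → [hepwabdu]
/upenohis/:
  (1) Regressive Voicing Assimilation: no change — [upenohis]
  (2) Glottal Epenthesis: [upenohis] → [hupenohis]
  (3) Voicing Between Vowels: no change — [hupenohis]
  (4) Final Vowel Raising: no change — [hupenohis]
/zifupzo/:
  (1) Regressive Voicing Assimilation: [zifupzo] → [zifubzo]
  (2) Glottal Epenthesis: no change — [zifubzo]
  (3) Voicing Between Vowels: no change — [zifubzo]
  (4) Final Vowel Raising: [zifubzo] → [zifubzu]

[hepwabdu], [hupenohis], [zifubzu]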